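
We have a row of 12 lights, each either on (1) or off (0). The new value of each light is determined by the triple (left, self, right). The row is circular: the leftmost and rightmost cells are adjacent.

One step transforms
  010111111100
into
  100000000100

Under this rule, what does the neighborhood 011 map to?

0

At position 3 the neighborhood is 011; the next row has 0 there.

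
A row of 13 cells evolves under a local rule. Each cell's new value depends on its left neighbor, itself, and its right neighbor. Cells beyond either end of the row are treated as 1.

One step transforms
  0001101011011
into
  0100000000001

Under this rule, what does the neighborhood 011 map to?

0

At position 3 the neighborhood is 011; the next row has 0 there.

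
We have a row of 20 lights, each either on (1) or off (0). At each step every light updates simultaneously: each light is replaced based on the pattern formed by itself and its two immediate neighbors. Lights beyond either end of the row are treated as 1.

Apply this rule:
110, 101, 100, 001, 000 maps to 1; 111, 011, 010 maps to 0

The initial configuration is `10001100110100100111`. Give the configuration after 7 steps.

11110111011011011000
00011001101101101111
11101110110110110000
00110011011011011111
11011101101101100000
01100110110110111111
10111011011011000000

10111011011011000000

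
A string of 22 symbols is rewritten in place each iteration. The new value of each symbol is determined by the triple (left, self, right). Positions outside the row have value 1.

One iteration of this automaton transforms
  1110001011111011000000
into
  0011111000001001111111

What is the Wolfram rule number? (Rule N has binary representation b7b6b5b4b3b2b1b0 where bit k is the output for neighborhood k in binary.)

position 0: 111 → 0  (bit 7 = 0)
position 2: 110 → 1  (bit 6 = 1)
position 7: 101 → 0  (bit 5 = 0)
position 3: 100 → 1  (bit 4 = 1)
position 8: 011 → 0  (bit 3 = 0)
position 6: 010 → 1  (bit 2 = 1)
position 5: 001 → 1  (bit 1 = 1)
position 4: 000 → 1  (bit 0 = 1)
bits b7..b0 = 01010111 = 87

87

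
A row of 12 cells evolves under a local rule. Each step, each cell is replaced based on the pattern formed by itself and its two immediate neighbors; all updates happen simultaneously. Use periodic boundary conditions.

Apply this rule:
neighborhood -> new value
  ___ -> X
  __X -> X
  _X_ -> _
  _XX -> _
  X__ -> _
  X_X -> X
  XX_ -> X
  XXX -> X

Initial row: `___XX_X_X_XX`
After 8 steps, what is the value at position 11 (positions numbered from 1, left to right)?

_XX_XX_X_X_X
X_XX_XX_X_X_
_X_XX_XX_X_X
X_X_XX_XX_X_
_X_X_XX_XX_X
X_X_X_XX_XX_
_X_X_X_XX_XX
X_X_X_X_XX_X
position 11 holds _

_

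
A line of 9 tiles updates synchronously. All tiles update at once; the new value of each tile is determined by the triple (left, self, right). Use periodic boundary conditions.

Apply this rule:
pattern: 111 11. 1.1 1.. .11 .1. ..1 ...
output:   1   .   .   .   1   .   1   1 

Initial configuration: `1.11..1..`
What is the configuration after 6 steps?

1..1..1..

..1..1..1
.1..1..1.
1..1..1..
..1..1..1  (repeats step 1; period 3)
step 6: 1..1..1..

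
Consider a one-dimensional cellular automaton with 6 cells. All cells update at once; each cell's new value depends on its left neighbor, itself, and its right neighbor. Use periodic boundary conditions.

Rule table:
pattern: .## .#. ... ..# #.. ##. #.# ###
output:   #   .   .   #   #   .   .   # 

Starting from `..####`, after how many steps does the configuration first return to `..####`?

#####.
####..
###.##
##..##
#.####
..####

6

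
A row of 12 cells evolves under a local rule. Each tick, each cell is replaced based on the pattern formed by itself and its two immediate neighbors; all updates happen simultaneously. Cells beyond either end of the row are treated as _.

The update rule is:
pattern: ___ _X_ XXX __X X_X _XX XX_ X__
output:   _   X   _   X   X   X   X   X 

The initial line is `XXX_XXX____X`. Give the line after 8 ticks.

tick 1: X_XXX_XX__XX
tick 2: XXX_XXXXXXXX
tick 3: X_XXX______X
tick 4: XXX_XX____XX
tick 5: X_XXXXX__XXX
tick 6: XXX___XXXX_X
tick 7: X_XX_XX__XXX
tick 8: XXXXXXXXXX_X

XXXXXXXXXX_X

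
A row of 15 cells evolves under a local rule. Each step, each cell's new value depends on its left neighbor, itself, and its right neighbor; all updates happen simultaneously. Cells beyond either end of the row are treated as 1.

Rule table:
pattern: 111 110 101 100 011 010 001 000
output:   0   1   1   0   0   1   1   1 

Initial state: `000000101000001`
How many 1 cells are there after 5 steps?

011111111011110
100000001100011
101111110101100
110000011110101
010111100011110
count of 1: 9

9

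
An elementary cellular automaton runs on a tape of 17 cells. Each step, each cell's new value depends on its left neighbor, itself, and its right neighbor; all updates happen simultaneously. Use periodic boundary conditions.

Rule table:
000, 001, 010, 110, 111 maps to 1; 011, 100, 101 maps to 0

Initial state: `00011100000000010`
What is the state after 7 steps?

step 1: 11101101111111110
step 2: 01100100111111110
step 3: 10101101011111110
step 4: 10100101001111110
step 5: 10101101010111110
step 6: 10100101010011110
step 7: 10101101010101110

10101101010101110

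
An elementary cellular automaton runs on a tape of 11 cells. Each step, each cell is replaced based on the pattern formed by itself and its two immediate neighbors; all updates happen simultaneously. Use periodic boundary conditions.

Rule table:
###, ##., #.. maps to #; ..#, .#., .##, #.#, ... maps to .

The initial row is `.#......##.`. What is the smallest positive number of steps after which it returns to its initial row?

step 1: ..#......##
step 2: #..#......#
step 3: ##..#......
step 4: .##..#.....
step 5: ..##..#....
step 6: ...##..#...
step 7: ....##..#..
step 8: .....##..#.
step 9: ......##..#
step 10: #......##..
step 11: .#......##.

11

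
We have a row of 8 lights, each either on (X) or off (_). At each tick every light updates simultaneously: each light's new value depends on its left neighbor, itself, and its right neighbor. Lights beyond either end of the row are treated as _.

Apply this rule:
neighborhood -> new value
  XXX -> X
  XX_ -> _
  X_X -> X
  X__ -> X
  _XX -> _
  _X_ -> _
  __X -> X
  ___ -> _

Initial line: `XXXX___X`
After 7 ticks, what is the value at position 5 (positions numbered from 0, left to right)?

_

_XX_X_X_
X__X_X_X
_XX_X_X_  (repeats tick 1; period 2)
tick 7: _XX_X_X_
position 5 holds _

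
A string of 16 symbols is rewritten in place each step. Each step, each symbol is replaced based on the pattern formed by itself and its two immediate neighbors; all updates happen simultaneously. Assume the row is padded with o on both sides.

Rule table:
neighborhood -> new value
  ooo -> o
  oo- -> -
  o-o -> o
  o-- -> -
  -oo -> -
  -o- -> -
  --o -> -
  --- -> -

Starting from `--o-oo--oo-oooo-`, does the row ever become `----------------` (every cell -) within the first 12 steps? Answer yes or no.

step 1: ---o------o-oo-o
step 2: -----------o--o-
step 3: ---------------o
step 4: ----------------
all cells are - at step 4

yes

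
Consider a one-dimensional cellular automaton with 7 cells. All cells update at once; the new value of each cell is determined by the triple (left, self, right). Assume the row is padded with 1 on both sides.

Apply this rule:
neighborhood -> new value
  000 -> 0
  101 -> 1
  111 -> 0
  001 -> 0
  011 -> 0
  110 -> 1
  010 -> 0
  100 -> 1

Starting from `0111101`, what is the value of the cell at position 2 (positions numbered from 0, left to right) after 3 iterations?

1

1000110
1100011
0110000
position 2 holds 1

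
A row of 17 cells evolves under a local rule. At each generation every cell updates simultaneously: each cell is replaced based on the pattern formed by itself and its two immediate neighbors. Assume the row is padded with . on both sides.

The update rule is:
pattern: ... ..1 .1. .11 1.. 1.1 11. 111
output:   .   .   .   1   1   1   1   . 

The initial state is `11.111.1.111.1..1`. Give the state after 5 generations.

...1.1.......1.11

generation 1: 1111.11.11.11.1..
generation 2: 1..11111111111.1.
generation 3: .1.1.........11.1
generation 4: ..1.1........111.
generation 5: ...1.1.......1.11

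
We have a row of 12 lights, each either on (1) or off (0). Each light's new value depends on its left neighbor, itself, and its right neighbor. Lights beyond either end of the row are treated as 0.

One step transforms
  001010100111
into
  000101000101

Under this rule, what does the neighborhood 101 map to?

At position 3 the neighborhood is 101; the next row has 1 there.

1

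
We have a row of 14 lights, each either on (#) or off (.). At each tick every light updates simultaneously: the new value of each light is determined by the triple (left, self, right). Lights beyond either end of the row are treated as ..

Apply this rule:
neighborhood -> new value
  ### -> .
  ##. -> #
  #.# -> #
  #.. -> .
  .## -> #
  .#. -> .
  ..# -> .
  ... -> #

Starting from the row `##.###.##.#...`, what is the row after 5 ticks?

####.#####..##
#..###...#..##
...#.#.#....##
##..#.#..##.##
##...#...#####

##...#...#####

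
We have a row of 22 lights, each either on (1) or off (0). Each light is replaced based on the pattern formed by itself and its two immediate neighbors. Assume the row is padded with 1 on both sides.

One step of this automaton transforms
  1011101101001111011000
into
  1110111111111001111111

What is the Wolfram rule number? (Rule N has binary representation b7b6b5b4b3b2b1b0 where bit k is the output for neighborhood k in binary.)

position 3: 111 → 0  (bit 7 = 0)
position 0: 110 → 1  (bit 6 = 1)
position 1: 101 → 1  (bit 5 = 1)
position 10: 100 → 1  (bit 4 = 1)
position 2: 011 → 1  (bit 3 = 1)
position 9: 010 → 1  (bit 2 = 1)
position 11: 001 → 1  (bit 1 = 1)
position 20: 000 → 1  (bit 0 = 1)
bits b7..b0 = 01111111 = 127

127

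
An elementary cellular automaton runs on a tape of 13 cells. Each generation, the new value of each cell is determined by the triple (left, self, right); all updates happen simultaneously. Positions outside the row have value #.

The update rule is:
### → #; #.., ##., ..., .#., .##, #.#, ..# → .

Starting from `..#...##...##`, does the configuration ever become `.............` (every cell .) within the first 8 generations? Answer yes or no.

............#
.............
all cells are . at generation 2

yes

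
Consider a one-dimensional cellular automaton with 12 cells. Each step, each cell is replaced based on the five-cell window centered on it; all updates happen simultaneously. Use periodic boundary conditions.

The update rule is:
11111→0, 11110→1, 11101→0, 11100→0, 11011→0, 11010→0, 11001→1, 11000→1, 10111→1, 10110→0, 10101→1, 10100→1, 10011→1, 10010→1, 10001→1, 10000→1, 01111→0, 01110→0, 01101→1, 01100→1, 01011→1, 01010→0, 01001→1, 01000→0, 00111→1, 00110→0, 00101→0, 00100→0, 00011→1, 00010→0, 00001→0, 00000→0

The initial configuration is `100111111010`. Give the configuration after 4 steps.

111100010010
101011001101
101101110100
010101000111

010101000111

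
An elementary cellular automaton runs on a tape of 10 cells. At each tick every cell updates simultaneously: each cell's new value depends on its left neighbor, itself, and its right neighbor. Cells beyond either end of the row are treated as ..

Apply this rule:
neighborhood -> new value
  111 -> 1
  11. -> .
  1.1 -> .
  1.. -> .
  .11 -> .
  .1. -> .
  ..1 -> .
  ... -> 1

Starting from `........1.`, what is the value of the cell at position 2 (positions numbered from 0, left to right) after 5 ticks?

1111111...
.11111..11
..111.....
1..1..1111
.......11.
position 2 holds .

.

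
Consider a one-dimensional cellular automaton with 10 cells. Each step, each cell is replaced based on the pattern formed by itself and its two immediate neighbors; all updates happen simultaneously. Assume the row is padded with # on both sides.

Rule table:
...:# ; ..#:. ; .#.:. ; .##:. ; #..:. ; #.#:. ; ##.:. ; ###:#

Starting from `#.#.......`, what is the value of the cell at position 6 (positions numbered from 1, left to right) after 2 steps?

step 1: ....#####.
step 2: .##..###..
position 6 holds #

#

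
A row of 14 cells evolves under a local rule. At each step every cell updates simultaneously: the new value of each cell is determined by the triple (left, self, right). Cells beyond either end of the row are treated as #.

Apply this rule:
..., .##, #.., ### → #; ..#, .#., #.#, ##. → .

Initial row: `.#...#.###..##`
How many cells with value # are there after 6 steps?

..##...##.#.##
#.#.##.#....##
....#...###.##
###..##.##..##
##.#.#..#.#.##
#.....#.....##
count of #: 4

4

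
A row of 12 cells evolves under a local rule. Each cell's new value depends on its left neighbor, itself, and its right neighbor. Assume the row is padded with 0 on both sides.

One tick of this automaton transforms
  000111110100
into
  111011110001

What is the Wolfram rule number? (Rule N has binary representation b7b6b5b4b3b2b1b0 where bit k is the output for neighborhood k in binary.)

195

position 4: 111 → 1  (bit 7 = 1)
position 7: 110 → 1  (bit 6 = 1)
position 8: 101 → 0  (bit 5 = 0)
position 10: 100 → 0  (bit 4 = 0)
position 3: 011 → 0  (bit 3 = 0)
position 9: 010 → 0  (bit 2 = 0)
position 2: 001 → 1  (bit 1 = 1)
position 0: 000 → 1  (bit 0 = 1)
bits b7..b0 = 11000011 = 195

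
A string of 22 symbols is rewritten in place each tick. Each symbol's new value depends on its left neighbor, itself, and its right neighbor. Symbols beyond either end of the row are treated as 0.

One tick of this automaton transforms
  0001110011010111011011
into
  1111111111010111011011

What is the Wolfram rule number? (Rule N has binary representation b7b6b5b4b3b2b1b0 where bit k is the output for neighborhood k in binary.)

223

position 4: 111 → 1  (bit 7 = 1)
position 5: 110 → 1  (bit 6 = 1)
position 10: 101 → 0  (bit 5 = 0)
position 6: 100 → 1  (bit 4 = 1)
position 3: 011 → 1  (bit 3 = 1)
position 11: 010 → 1  (bit 2 = 1)
position 2: 001 → 1  (bit 1 = 1)
position 0: 000 → 1  (bit 0 = 1)
bits b7..b0 = 11011111 = 223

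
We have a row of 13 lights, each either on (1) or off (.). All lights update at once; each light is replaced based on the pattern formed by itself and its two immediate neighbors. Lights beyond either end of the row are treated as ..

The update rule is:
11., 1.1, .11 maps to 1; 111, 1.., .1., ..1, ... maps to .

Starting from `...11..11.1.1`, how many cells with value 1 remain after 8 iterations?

iteration 1: ...11..111.1.
iteration 2: ...11..1.11..
iteration 3: ...11...111..
iteration 4: ...11...1.1..
iteration 5: ...11....1...
iteration 6: ...11........
iteration 7: ...11........  (fixed point — unchanged through iteration 8)
count of 1: 2

2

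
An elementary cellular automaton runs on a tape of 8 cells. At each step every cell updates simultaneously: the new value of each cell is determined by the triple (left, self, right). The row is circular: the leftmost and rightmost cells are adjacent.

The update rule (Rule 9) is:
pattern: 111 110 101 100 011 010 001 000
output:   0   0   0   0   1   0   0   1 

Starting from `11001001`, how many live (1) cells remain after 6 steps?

2

00000001
01111100
01000001
00011100
11010001
00000101
count of 1: 2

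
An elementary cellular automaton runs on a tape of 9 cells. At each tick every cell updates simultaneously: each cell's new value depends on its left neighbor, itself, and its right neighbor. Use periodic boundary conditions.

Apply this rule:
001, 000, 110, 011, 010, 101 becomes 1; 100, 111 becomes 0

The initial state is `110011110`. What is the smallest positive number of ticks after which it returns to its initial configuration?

3

tick 1: 110110011
tick 2: 011110110
tick 3: 110011110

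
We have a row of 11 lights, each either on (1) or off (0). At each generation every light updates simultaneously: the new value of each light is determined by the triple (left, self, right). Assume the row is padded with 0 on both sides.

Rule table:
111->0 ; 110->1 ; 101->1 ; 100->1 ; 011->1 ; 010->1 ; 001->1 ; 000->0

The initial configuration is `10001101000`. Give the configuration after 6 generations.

11011111100
11110000110
10011001111
11111111001
10000001111
11000011001

11000011001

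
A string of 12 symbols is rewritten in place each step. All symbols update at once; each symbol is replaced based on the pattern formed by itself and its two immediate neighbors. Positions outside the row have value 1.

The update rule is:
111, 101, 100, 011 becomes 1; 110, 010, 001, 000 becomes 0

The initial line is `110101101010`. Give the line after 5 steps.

101011010101
010110101011
101101010111
011010101111
110101011111

110101011111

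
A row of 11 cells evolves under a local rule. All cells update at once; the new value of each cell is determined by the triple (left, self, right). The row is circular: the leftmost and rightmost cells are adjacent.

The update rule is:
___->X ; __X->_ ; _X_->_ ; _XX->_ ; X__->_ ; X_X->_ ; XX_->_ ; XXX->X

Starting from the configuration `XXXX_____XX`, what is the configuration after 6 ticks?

XXX__XXX__X
XX____X____
___XX___XX_
XX____X____  (repeats tick 2; period 2)
tick 6: XX____X____

XX____X____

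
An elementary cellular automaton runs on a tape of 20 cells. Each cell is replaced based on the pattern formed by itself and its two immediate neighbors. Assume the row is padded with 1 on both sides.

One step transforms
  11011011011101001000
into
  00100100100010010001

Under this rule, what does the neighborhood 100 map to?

At position 14 the neighborhood is 100; the next row has 0 there.

0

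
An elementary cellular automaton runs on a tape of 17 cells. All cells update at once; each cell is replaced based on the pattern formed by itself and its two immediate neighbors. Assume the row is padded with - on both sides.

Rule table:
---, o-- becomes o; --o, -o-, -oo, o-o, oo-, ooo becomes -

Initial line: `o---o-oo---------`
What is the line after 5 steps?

o-----ooooooooooo

step 1: -oo-----ooooooooo
step 2: ---oooo----------
step 3: oo-----oooooooooo
step 4: --oooo-----------
step 5: o-----ooooooooooo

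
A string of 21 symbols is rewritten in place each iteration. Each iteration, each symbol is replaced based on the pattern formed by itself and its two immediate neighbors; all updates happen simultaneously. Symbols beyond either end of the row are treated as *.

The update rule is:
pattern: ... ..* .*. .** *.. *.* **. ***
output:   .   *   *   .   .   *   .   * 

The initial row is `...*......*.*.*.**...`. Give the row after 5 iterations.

.....********...***.*

..**.....*******....*
.*......*.*****....*.
**.....***.***....***
*.....*.*.*.*....*.**
.....********...***.*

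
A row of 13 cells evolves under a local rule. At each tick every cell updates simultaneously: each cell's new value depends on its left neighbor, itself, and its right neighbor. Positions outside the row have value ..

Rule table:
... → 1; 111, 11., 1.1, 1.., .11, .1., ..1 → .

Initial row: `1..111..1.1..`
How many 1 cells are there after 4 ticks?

11

............1
11111111111..
............1  (repeats tick 1; period 2)
tick 4: 11111111111..
count of 1: 11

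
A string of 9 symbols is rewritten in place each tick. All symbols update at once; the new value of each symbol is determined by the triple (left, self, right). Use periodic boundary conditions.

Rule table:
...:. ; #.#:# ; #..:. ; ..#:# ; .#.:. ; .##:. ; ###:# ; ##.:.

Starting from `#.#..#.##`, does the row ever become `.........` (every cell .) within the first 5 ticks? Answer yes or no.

.#..#.#.#
#..#.#.#.
..#.#.#.#
.#.#.#.#.
#.#.#.#..
tick 5 is #.#.#.#.., still not uniform .

no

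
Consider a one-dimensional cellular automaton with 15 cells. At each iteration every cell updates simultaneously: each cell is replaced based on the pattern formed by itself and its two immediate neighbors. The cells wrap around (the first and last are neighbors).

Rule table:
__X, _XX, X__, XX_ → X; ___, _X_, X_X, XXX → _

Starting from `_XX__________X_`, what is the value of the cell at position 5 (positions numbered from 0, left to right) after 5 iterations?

XXXX________X_X
___XX______X__X
X_XXXX____X_XX_
__X__XX__X__XX_
_X_XXXXXX_XXXXX
position 5 holds X

X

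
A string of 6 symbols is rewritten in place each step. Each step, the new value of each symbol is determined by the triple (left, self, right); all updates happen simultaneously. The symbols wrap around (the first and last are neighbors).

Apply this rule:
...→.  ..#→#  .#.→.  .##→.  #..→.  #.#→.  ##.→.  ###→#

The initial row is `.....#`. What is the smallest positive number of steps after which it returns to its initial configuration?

6

step 1: ....#.
step 2: ...#..
step 3: ..#...
step 4: .#....
step 5: #.....
step 6: .....#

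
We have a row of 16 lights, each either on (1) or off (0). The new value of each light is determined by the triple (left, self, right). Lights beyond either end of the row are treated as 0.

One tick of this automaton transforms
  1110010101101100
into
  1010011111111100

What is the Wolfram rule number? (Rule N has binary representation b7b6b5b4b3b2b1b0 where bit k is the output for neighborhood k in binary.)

108

position 1: 111 → 0  (bit 7 = 0)
position 2: 110 → 1  (bit 6 = 1)
position 6: 101 → 1  (bit 5 = 1)
position 3: 100 → 0  (bit 4 = 0)
position 0: 011 → 1  (bit 3 = 1)
position 5: 010 → 1  (bit 2 = 1)
position 4: 001 → 0  (bit 1 = 0)
position 15: 000 → 0  (bit 0 = 0)
bits b7..b0 = 01101100 = 108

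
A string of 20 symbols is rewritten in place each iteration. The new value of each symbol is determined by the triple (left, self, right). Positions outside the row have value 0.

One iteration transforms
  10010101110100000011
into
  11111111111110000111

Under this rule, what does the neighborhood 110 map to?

At position 9 the neighborhood is 110; the next row has 1 there.

1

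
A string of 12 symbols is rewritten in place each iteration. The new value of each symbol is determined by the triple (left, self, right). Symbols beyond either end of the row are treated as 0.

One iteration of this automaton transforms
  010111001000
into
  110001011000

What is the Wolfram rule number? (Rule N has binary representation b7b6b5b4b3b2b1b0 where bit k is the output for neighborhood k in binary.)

70

position 4: 111 → 0  (bit 7 = 0)
position 5: 110 → 1  (bit 6 = 1)
position 2: 101 → 0  (bit 5 = 0)
position 6: 100 → 0  (bit 4 = 0)
position 3: 011 → 0  (bit 3 = 0)
position 1: 010 → 1  (bit 2 = 1)
position 0: 001 → 1  (bit 1 = 1)
position 10: 000 → 0  (bit 0 = 0)
bits b7..b0 = 01000110 = 70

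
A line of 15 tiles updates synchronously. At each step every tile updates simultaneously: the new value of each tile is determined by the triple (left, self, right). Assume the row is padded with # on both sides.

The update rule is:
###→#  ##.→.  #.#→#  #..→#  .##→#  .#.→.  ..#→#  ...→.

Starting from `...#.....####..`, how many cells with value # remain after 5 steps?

12

#.#.#...####.##
.#.#.#.####.###
#.#.#.####.####
.#.#.####.#####
#.#.####.######
count of #: 12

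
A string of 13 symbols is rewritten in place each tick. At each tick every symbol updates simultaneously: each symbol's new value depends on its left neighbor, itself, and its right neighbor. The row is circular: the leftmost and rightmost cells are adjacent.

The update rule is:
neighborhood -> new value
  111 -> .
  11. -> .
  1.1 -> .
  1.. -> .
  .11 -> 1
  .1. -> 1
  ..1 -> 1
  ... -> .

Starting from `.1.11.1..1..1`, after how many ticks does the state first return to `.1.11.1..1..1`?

.1.1..1.11.11
.1.1.11.1..1.
11.1.1..1.11.
1..1.1.11.1..
1.11.1.1..1.1
..1..1.1.11.1
.11.11.1.1..1
.1..1..1.1.11
.1.11.11.1.1.
11.1..1..1.1.
1..1.11.11.1.
1.11.1..1..1.
1.1..1.11.11.
1.1.11.1..1..
1.1.1..1.11.1
..1.1.11.1..1
.11.1.1..1.11
.1..1.1.11.1.
11.11.1.1..1.
1..1..1.1.11.
1.11.11.1.1..
1.1..1..1.1.1
..1.11.11.1.1
.11.1..1..1.1
.1..1.11.11.1
.1.11.1..1..1

26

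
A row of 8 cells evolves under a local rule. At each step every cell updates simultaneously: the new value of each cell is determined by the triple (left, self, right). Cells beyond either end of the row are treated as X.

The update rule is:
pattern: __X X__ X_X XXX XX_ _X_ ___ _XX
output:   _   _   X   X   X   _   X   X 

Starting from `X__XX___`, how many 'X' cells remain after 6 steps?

X__XX_X_
X__XXX_X
X__XXXXX
X__XXXXX  (fixed point — unchanged through step 6)
count of X: 6

6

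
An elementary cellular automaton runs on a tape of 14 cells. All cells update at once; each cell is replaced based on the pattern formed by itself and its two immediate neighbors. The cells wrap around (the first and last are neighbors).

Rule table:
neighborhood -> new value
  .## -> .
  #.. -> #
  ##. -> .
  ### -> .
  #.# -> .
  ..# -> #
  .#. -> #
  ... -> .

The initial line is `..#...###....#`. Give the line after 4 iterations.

...###.....###

####.#...#..##
.....##.####..
....#.......#.
...###.....###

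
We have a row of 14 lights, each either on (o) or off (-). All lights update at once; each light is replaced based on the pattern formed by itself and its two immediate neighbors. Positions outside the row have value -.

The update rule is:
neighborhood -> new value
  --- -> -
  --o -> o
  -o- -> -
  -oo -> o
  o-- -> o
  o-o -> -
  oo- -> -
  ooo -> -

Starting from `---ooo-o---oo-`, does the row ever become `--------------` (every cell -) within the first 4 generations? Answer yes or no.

no

--oo----o-oo-o
-oo-o--o--o---
oo---oo-oo-o--
o-o-oo--o---o-
generation 4 is o-o-oo--o---o-, still not uniform -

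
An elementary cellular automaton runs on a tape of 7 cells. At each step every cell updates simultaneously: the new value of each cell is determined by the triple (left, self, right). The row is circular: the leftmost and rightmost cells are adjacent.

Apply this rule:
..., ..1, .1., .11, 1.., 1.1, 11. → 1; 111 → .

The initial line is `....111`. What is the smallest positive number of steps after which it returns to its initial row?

2

step 1: 11111.1
step 2: ....111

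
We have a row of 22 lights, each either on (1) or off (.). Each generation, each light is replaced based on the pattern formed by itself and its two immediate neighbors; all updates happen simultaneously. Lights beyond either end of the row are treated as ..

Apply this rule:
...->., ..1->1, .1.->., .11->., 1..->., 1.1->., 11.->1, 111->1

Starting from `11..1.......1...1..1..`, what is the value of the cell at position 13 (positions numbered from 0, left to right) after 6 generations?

.1.1.......1...1..1...
1.........1...1..1....
.........1...1..1.....
........1...1..1......
.......1...1..1.......
......1...1..1........
position 13 holds 1

1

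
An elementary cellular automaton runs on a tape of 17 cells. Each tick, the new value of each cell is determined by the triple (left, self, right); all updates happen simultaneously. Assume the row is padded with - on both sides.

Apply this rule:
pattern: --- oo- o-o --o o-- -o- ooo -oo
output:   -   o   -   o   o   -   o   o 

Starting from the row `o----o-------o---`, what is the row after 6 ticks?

-o--o-o-----o-o--
o-oo---o---o---o-
--ooo-o-o-o-o-o-o
-oooo------------
oooooo-----------
ooooooo----------

ooooooo----------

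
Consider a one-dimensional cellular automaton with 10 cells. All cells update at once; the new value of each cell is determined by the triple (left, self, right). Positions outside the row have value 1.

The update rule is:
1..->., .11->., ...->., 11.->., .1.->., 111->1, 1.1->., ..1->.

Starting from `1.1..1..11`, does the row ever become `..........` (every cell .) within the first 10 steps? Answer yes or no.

step 1: .........1
step 2: ..........
all cells are . at step 2

yes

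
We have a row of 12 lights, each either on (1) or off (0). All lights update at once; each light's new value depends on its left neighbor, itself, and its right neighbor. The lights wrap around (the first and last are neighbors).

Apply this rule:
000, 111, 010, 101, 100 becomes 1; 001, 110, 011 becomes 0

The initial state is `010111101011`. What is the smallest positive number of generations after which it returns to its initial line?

111011011100
010100101010
011110111111
101101011110
110011101101
101001010010
111101111011
111010110101
110111001110
001010100101
101111110111
010111101011

12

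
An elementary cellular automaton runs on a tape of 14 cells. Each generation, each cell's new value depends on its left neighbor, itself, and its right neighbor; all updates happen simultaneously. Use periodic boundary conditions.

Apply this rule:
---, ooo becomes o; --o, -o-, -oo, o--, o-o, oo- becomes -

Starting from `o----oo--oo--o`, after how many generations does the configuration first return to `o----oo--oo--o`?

14

generation 1: --oo----------
generation 2: o----ooooooooo
generation 3: --oo--oooooooo
generation 4: -------oooooo-
generation 5: oooooo--oooo--
generation 6: -oooo----oo---
generation 7: --oo--oo----oo
generation 8: ---------oo---
generation 9: oooooooo----oo
generation 10: ooooooo--oo--o
generation 11: oooooo--------
generation 12: -oooo--oooooo-
generation 13: --oo----oooo--
generation 14: o----oo--oo--o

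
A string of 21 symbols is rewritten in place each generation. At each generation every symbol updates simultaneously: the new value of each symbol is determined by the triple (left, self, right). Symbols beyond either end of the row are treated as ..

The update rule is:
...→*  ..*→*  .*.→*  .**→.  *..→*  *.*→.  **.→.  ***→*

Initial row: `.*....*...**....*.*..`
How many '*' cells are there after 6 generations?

9

generation 1: **********..*****.***
generation 2: .********.**.***...*.
generation 3: *.******......*.*****
generation 4: *..****.*******..***.
generation 5: ***.**...*****.**.*.*
generation 6: .*....***.***.....*.*
count of *: 9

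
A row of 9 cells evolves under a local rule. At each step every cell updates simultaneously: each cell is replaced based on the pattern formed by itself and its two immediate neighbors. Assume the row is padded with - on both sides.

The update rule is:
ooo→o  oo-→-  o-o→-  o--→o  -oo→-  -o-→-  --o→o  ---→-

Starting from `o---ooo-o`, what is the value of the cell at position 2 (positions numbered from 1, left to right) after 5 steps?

-

-o-o-o---
o-----o--
-o---o-o-
o-o-o---o
-----o-o-
position 2 holds -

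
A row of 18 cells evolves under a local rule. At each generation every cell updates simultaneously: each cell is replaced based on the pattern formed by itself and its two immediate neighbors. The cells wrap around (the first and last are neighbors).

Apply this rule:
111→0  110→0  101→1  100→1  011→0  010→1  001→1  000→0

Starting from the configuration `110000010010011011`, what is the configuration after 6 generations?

generation 1: 001000111111100100
generation 2: 011101000000011110
generation 3: 100011100000100001
generation 4: 010100010001110010
generation 5: 111110111010001111
generation 6: 000001000111010000

000001000111010000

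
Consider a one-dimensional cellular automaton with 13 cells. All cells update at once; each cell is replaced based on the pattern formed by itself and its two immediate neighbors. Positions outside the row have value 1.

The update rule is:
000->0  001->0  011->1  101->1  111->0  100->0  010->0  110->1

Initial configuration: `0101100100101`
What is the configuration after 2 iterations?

iteration 1: 1011100000011
iteration 2: 1110100000010

1110100000010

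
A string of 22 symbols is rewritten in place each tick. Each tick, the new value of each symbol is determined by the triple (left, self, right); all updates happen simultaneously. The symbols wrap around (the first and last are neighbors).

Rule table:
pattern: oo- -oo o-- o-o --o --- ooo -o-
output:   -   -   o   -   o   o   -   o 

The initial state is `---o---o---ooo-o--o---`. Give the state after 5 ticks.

ooooooooooo----ooooooo

ooooooooooo----ooooooo
-----------oooo-------
ooooooooooo----ooooooo  (repeats tick 1; period 2)
tick 5: ooooooooooo----ooooooo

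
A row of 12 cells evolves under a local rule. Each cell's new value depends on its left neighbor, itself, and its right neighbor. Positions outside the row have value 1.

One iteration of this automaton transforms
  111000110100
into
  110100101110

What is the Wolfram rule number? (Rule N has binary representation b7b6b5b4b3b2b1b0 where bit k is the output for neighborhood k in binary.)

position 0: 111 → 1  (bit 7 = 1)
position 2: 110 → 0  (bit 6 = 0)
position 8: 101 → 1  (bit 5 = 1)
position 3: 100 → 1  (bit 4 = 1)
position 6: 011 → 1  (bit 3 = 1)
position 9: 010 → 1  (bit 2 = 1)
position 5: 001 → 0  (bit 1 = 0)
position 4: 000 → 0  (bit 0 = 0)
bits b7..b0 = 10111100 = 188

188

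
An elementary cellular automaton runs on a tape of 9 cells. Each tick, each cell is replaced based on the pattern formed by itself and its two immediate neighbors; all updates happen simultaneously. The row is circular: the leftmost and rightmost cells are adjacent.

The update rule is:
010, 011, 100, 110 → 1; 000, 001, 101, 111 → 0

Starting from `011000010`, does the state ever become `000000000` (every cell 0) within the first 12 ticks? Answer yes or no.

011100011
010110011
010111011
010101011
010101011  (fixed point — unchanged through tick 12)
tick 12 is 010101011, still not uniform 0

no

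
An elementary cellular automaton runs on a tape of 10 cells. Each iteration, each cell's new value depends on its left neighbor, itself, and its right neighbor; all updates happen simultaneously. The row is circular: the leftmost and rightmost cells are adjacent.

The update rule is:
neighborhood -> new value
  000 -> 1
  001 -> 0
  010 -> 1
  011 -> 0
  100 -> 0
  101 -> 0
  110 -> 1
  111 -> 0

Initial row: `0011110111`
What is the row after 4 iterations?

0000010001
0111010101
0001010101
0101010101

0101010101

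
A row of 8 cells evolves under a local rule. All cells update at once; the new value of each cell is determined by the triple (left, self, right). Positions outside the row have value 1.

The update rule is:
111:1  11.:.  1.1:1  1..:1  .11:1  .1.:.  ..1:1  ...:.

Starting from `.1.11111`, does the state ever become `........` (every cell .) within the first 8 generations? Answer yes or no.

no

1.111111
.1111111
11111111
11111111  (fixed point — unchanged through generation 8)
generation 8 is 11111111, still not uniform .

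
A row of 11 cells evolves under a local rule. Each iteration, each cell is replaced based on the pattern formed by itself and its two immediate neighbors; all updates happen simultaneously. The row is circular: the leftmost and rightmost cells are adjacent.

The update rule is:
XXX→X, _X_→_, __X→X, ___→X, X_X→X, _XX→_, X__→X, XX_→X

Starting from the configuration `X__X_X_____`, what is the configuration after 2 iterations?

_XX_X_XXXXX
X_XX_X_XXXX

X_XX_X_XXXX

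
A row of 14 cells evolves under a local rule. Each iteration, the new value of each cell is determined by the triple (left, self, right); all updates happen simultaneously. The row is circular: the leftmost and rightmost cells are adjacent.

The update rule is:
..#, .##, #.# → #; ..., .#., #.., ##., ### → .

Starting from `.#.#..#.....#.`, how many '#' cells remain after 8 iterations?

4

iteration 1: #.#..#.....#..
iteration 2: .#..#.....#..#
iteration 3: #..#.....#..#.
iteration 4: ..#.....#..#.#
iteration 5: .#.....#..#.#.
iteration 6: #.....#..#.#..
iteration 7: .....#..#.#..#
iteration 8: ....#..#.#..#.
count of #: 4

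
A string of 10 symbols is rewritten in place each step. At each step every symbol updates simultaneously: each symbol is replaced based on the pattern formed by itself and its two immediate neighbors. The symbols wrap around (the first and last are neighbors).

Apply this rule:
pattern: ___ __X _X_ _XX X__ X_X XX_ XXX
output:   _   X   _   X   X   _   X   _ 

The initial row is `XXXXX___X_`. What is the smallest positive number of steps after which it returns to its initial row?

6

X___XX_X__
_X_XXX__XX
___X_XXXXX
X_X__X___X
X__XX_X_XX
XXXXX___X_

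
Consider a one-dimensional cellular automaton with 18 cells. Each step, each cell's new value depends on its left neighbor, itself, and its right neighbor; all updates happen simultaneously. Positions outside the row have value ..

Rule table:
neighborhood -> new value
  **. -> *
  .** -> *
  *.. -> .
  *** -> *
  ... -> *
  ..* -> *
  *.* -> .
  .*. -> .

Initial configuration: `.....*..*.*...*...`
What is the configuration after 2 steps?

step 1: *****..*....**..**
step 2: *****.*..*****.***

*****.*..*****.***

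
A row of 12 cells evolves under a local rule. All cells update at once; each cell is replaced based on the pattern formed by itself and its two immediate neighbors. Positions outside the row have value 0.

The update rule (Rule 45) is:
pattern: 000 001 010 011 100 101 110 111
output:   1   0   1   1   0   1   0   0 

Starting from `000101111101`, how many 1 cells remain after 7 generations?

7

110111000011
101100011010
111001010110
100001111100
101101000001
111011011101
100110110011
count of 1: 7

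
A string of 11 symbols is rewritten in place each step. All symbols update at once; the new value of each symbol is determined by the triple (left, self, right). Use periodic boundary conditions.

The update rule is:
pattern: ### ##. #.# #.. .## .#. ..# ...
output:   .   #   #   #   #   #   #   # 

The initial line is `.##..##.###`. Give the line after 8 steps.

#########.#
........###
#########.#  (repeats step 1; period 2)
step 8: ........###

........###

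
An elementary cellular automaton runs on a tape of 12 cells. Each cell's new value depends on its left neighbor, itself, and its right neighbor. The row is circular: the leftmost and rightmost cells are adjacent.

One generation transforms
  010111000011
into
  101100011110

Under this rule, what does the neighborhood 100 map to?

0

At position 6 the neighborhood is 100; the next row has 0 there.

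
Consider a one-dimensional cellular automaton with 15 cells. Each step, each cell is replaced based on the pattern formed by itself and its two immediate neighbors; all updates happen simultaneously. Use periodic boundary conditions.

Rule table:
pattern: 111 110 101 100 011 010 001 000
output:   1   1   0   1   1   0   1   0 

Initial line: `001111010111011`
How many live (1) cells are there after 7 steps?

111111000111011
111111101111011
111111101111011  (fixed point — unchanged through step 7)
count of 1: 13

13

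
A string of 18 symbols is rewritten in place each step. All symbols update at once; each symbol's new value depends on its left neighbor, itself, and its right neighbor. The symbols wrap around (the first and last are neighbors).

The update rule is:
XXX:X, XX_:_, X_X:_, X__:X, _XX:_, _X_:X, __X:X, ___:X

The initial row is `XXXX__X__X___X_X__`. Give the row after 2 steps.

_____XXXXXXXX___X_

_XX_XXXXXXXXXX_XXX
_____XXXXXXXX___X_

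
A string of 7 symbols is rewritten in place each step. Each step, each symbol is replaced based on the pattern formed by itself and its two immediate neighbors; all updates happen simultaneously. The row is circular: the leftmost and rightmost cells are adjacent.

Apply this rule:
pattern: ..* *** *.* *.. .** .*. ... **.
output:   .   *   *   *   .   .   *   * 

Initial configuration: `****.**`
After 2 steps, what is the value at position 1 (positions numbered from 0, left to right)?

*****.*
******.
position 1 holds *

*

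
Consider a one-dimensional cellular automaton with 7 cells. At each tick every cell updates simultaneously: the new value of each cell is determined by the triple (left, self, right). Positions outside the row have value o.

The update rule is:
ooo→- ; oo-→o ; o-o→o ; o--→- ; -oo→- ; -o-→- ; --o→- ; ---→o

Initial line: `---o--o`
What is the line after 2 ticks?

-o-----
o--ooo-

o--ooo-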